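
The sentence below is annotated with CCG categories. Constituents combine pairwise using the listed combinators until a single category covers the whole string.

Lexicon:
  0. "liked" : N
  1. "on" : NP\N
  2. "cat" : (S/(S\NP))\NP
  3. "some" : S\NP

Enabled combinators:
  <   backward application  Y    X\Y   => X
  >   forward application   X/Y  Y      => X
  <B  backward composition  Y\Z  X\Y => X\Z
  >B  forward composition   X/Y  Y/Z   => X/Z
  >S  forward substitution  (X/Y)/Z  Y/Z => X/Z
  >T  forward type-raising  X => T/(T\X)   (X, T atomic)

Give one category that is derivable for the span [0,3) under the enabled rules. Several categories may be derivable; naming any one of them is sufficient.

S/(S\NP)

[0,4] S   >
  [0,3] S/(S\NP)   <
    [0,2] NP   >
      [0,1] NP/(NP\N)   >T
        [0,1] "liked" : N
      [1,2] "on" : NP\N
    [2,3] "cat" : (S/(S\NP))\NP
  [3,4] "some" : S\NP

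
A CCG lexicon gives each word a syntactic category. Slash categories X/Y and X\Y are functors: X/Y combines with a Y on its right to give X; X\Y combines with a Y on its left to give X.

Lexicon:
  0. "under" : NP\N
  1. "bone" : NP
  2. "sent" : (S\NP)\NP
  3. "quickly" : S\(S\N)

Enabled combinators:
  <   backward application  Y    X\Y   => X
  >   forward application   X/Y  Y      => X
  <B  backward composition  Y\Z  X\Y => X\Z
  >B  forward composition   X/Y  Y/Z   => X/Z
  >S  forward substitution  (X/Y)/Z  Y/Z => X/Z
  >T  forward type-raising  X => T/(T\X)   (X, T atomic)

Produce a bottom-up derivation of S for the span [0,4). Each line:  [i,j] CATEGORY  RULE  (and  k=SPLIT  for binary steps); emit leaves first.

[0,4] S   <
  [0,3] S\N   <B
    [0,1] "under" : NP\N
    [1,3] S\NP   <
      [1,2] "bone" : NP
      [2,3] "sent" : (S\NP)\NP
  [3,4] "quickly" : S\(S\N)

[0,1] NP\N  lex  "under"
[1,2] NP  lex  "bone"
[2,3] (S\NP)\NP  lex  "sent"
[1,3] S\NP  <  k=2
[0,3] S\N  <B  k=1
[3,4] S\(S\N)  lex  "quickly"
[0,4] S  <  k=3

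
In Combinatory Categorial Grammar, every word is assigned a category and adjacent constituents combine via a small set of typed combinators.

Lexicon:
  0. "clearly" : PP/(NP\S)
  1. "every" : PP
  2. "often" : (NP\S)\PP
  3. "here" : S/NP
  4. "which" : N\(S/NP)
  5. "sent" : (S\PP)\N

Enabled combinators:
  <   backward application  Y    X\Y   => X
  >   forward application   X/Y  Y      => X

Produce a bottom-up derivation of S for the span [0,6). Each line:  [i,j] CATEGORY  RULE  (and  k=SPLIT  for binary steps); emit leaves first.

[0,1] PP/(NP\S)  lex  "clearly"
[1,2] PP  lex  "every"
[2,3] (NP\S)\PP  lex  "often"
[1,3] NP\S  <  k=2
[0,3] PP  >  k=1
[3,4] S/NP  lex  "here"
[4,5] N\(S/NP)  lex  "which"
[3,5] N  <  k=4
[5,6] (S\PP)\N  lex  "sent"
[3,6] S\PP  <  k=5
[0,6] S  <  k=3

[0,6] S   <
  [0,3] PP   >
    [0,1] "clearly" : PP/(NP\S)
    [1,3] NP\S   <
      [1,2] "every" : PP
      [2,3] "often" : (NP\S)\PP
  [3,6] S\PP   <
    [3,5] N   <
      [3,4] "here" : S/NP
      [4,5] "which" : N\(S/NP)
    [5,6] "sent" : (S\PP)\N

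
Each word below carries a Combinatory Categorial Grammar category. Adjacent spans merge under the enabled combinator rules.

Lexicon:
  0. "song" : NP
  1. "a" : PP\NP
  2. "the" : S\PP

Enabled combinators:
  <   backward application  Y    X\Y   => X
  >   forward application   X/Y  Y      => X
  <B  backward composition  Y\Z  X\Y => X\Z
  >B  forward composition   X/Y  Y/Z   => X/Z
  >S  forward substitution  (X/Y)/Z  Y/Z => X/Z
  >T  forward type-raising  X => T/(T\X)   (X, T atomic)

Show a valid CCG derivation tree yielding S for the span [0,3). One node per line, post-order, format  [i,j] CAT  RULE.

[0,1] NP  lex  "song"
[1,2] PP\NP  lex  "a"
[2,3] S\PP  lex  "the"
[1,3] S\NP  <B  k=2
[0,3] S  <  k=1

[0,3] S   <
  [0,1] "song" : NP
  [1,3] S\NP   <B
    [1,2] "a" : PP\NP
    [2,3] "the" : S\PP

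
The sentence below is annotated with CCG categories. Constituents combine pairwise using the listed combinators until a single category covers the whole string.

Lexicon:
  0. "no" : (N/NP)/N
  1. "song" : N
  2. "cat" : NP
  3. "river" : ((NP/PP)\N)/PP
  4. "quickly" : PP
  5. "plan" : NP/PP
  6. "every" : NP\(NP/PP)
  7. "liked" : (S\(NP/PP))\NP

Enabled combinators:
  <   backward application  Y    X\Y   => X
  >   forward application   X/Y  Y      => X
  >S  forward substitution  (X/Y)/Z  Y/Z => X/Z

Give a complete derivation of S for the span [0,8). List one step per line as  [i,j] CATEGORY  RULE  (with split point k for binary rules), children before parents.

[0,1] (N/NP)/N  lex  "no"
[1,2] N  lex  "song"
[0,2] N/NP  >  k=1
[2,3] NP  lex  "cat"
[0,3] N  >  k=2
[3,4] ((NP/PP)\N)/PP  lex  "river"
[4,5] PP  lex  "quickly"
[3,5] (NP/PP)\N  >  k=4
[0,5] NP/PP  <  k=3
[5,6] NP/PP  lex  "plan"
[6,7] NP\(NP/PP)  lex  "every"
[5,7] NP  <  k=6
[7,8] (S\(NP/PP))\NP  lex  "liked"
[5,8] S\(NP/PP)  <  k=7
[0,8] S  <  k=5

[0,8] S   <
  [0,5] NP/PP   <
    [0,3] N   >
      [0,2] N/NP   >
        [0,1] "no" : (N/NP)/N
        [1,2] "song" : N
      [2,3] "cat" : NP
    [3,5] (NP/PP)\N   >
      [3,4] "river" : ((NP/PP)\N)/PP
      [4,5] "quickly" : PP
  [5,8] S\(NP/PP)   <
    [5,7] NP   <
      [5,6] "plan" : NP/PP
      [6,7] "every" : NP\(NP/PP)
    [7,8] "liked" : (S\(NP/PP))\NP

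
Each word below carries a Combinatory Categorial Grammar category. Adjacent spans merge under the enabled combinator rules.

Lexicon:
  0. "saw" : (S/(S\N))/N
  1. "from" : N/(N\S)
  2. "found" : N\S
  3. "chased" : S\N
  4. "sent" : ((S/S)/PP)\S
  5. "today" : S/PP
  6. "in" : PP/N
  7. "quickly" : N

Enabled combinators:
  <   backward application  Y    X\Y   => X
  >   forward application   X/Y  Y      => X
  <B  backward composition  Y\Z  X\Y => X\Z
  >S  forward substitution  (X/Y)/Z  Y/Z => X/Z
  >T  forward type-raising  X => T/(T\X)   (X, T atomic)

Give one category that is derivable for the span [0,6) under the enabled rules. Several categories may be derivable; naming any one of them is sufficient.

S/PP

[0,8] S   >
  [0,6] S/PP   >S
    [0,5] (S/S)/PP   <
      [0,4] S   >
        [0,3] S/(S\N)   >
          [0,1] "saw" : (S/(S\N))/N
          [1,3] N   >
            [1,2] "from" : N/(N\S)
            [2,3] "found" : N\S
        [3,4] "chased" : S\N
      [4,5] "sent" : ((S/S)/PP)\S
    [5,6] "today" : S/PP
  [6,8] PP   >
    [6,7] "in" : PP/N
    [7,8] "quickly" : N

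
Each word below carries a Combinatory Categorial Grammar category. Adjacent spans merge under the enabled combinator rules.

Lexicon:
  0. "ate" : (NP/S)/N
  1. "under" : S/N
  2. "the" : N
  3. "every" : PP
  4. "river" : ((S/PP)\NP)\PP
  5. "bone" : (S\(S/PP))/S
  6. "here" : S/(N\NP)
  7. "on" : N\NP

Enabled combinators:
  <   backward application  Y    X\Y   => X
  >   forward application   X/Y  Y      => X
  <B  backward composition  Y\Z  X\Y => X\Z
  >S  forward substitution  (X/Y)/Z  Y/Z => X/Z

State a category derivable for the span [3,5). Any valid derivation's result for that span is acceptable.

[0,8] S   <
  [0,5] S/PP   <
    [0,3] NP   >
      [0,2] NP/N   >S
        [0,1] "ate" : (NP/S)/N
        [1,2] "under" : S/N
      [2,3] "the" : N
    [3,5] (S/PP)\NP   <
      [3,4] "every" : PP
      [4,5] "river" : ((S/PP)\NP)\PP
  [5,8] S\(S/PP)   >
    [5,6] "bone" : (S\(S/PP))/S
    [6,8] S   >
      [6,7] "here" : S/(N\NP)
      [7,8] "on" : N\NP

(S/PP)\NP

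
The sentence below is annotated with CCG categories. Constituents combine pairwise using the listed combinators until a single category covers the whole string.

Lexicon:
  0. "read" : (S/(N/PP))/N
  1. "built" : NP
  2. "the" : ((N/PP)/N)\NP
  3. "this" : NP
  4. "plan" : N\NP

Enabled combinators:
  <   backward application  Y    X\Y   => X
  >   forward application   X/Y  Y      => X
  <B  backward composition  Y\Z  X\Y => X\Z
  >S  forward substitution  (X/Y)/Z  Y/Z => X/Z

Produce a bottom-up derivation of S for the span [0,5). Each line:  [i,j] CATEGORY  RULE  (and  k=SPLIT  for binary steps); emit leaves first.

[0,5] S   >
  [0,3] S/N   >S
    [0,1] "read" : (S/(N/PP))/N
    [1,3] (N/PP)/N   <
      [1,2] "built" : NP
      [2,3] "the" : ((N/PP)/N)\NP
  [3,5] N   <
    [3,4] "this" : NP
    [4,5] "plan" : N\NP

[0,1] (S/(N/PP))/N  lex  "read"
[1,2] NP  lex  "built"
[2,3] ((N/PP)/N)\NP  lex  "the"
[1,3] (N/PP)/N  <  k=2
[0,3] S/N  >S  k=1
[3,4] NP  lex  "this"
[4,5] N\NP  lex  "plan"
[3,5] N  <  k=4
[0,5] S  >  k=3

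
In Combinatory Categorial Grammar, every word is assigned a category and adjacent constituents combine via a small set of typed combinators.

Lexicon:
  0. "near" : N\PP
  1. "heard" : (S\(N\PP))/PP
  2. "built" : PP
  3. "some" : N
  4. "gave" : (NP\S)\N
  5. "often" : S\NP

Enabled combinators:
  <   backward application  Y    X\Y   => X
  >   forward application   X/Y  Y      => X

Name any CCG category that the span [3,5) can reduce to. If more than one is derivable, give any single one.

NP\S

[0,6] S   <
  [0,5] NP   <
    [0,3] S   <
      [0,1] "near" : N\PP
      [1,3] S\(N\PP)   >
        [1,2] "heard" : (S\(N\PP))/PP
        [2,3] "built" : PP
    [3,5] NP\S   <
      [3,4] "some" : N
      [4,5] "gave" : (NP\S)\N
  [5,6] "often" : S\NP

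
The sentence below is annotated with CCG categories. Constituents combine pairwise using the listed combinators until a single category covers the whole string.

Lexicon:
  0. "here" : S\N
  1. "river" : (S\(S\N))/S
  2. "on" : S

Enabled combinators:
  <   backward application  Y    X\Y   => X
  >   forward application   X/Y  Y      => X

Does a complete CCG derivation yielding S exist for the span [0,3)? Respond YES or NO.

YES

[0,3] S   <
  [0,1] "here" : S\N
  [1,3] S\(S\N)   >
    [1,2] "river" : (S\(S\N))/S
    [2,3] "on" : S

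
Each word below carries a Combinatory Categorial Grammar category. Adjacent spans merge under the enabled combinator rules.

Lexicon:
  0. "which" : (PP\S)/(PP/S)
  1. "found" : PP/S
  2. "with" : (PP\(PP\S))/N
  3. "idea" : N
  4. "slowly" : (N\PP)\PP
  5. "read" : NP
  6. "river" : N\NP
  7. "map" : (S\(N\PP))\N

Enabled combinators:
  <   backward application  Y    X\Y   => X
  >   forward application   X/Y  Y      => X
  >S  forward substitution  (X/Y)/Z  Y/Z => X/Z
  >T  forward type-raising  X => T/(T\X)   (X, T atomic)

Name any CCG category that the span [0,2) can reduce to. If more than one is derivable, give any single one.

[0,8] S   <
  [0,5] N\PP   <
    [0,4] PP   <
      [0,2] PP\S   >
        [0,1] "which" : (PP\S)/(PP/S)
        [1,2] "found" : PP/S
      [2,4] PP\(PP\S)   >
        [2,3] "with" : (PP\(PP\S))/N
        [3,4] "idea" : N
    [4,5] "slowly" : (N\PP)\PP
  [5,8] S\(N\PP)   <
    [5,7] N   >
      [5,6] N/(N\NP)   >T
        [5,6] "read" : NP
      [6,7] "river" : N\NP
    [7,8] "map" : (S\(N\PP))\N

PP\S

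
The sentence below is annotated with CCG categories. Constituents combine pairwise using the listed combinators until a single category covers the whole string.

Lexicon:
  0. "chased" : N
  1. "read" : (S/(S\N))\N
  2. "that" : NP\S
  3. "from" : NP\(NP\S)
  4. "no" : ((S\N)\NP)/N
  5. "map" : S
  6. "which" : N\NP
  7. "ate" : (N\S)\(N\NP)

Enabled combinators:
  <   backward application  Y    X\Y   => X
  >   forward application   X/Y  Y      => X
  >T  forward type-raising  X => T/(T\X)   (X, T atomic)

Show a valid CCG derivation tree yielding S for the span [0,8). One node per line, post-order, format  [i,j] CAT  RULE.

[0,1] N  lex  "chased"
[1,2] (S/(S\N))\N  lex  "read"
[0,2] S/(S\N)  <  k=1
[2,3] NP\S  lex  "that"
[3,4] NP\(NP\S)  lex  "from"
[2,4] NP  <  k=3
[4,5] ((S\N)\NP)/N  lex  "no"
[5,6] S  lex  "map"
[6,7] N\NP  lex  "which"
[7,8] (N\S)\(N\NP)  lex  "ate"
[6,8] N\S  <  k=7
[5,8] N  <  k=6
[4,8] (S\N)\NP  >  k=5
[2,8] S\N  <  k=4
[0,8] S  >  k=2

[0,8] S   >
  [0,2] S/(S\N)   <
    [0,1] "chased" : N
    [1,2] "read" : (S/(S\N))\N
  [2,8] S\N   <
    [2,4] NP   <
      [2,3] "that" : NP\S
      [3,4] "from" : NP\(NP\S)
    [4,8] (S\N)\NP   >
      [4,5] "no" : ((S\N)\NP)/N
      [5,8] N   <
        [5,6] "map" : S
        [6,8] N\S   <
          [6,7] "which" : N\NP
          [7,8] "ate" : (N\S)\(N\NP)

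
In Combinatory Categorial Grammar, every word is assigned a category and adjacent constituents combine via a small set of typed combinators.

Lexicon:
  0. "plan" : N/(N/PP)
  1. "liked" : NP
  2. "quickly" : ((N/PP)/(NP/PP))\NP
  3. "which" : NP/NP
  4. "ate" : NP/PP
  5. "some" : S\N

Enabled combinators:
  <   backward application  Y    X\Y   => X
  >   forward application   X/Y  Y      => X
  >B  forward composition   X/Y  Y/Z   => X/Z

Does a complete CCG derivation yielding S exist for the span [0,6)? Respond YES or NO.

YES

[0,6] S   <
  [0,5] N   >
    [0,1] "plan" : N/(N/PP)
    [1,5] N/PP   >
      [1,3] (N/PP)/(NP/PP)   <
        [1,2] "liked" : NP
        [2,3] "quickly" : ((N/PP)/(NP/PP))\NP
      [3,5] NP/PP   >B
        [3,4] "which" : NP/NP
        [4,5] "ate" : NP/PP
  [5,6] "some" : S\N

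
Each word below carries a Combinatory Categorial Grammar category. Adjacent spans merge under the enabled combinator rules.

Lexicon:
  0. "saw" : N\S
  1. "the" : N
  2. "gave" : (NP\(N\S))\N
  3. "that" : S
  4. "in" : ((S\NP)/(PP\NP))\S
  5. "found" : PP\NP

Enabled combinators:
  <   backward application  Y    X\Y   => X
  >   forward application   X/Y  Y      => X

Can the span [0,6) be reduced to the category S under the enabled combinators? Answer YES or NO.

[0,6] S   <
  [0,3] NP   <
    [0,1] "saw" : N\S
    [1,3] NP\(N\S)   <
      [1,2] "the" : N
      [2,3] "gave" : (NP\(N\S))\N
  [3,6] S\NP   >
    [3,5] (S\NP)/(PP\NP)   <
      [3,4] "that" : S
      [4,5] "in" : ((S\NP)/(PP\NP))\S
    [5,6] "found" : PP\NP

YES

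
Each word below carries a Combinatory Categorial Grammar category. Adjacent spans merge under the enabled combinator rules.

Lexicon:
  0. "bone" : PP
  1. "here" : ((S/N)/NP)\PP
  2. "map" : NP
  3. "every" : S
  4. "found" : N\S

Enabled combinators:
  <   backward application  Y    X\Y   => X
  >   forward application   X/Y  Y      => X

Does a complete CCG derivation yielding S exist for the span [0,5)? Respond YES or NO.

YES

[0,5] S   >
  [0,3] S/N   >
    [0,2] (S/N)/NP   <
      [0,1] "bone" : PP
      [1,2] "here" : ((S/N)/NP)\PP
    [2,3] "map" : NP
  [3,5] N   <
    [3,4] "every" : S
    [4,5] "found" : N\S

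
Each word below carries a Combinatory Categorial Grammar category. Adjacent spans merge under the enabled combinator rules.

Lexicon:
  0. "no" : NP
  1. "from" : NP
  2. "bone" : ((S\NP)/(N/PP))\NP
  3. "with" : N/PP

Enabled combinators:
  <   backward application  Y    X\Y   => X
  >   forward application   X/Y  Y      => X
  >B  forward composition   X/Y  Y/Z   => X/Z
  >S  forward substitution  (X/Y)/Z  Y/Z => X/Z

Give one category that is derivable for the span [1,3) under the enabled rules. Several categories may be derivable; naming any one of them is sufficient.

[0,4] S   <
  [0,1] "no" : NP
  [1,4] S\NP   >
    [1,3] (S\NP)/(N/PP)   <
      [1,2] "from" : NP
      [2,3] "bone" : ((S\NP)/(N/PP))\NP
    [3,4] "with" : N/PP

(S\NP)/(N/PP)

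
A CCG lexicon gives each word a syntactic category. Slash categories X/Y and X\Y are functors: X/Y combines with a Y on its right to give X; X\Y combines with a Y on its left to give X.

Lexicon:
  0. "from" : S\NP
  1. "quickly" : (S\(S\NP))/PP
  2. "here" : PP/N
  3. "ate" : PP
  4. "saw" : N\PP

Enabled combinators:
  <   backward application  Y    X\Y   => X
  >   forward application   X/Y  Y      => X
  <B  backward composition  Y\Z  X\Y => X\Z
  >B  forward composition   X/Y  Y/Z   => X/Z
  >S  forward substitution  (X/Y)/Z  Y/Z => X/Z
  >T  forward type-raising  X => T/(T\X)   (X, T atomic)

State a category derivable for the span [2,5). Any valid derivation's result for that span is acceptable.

[0,5] S   <
  [0,1] "from" : S\NP
  [1,5] S\(S\NP)   >
    [1,2] "quickly" : (S\(S\NP))/PP
    [2,5] PP   >
      [2,3] "here" : PP/N
      [3,5] N   >
        [3,4] N/(N\PP)   >T
          [3,4] "ate" : PP
        [4,5] "saw" : N\PP

PP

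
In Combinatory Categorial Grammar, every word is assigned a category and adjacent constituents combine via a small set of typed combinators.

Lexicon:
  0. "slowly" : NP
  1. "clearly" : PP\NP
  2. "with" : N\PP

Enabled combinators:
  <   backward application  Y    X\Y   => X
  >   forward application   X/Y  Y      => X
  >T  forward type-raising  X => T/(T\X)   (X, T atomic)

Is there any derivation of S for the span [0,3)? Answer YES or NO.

NP PP\NP N\PP
CKY chart[0,3] = {N, N/(N\N), NP/(NP\N), PP/(PP\N), S/(S\N)}; S ∉ chart

NO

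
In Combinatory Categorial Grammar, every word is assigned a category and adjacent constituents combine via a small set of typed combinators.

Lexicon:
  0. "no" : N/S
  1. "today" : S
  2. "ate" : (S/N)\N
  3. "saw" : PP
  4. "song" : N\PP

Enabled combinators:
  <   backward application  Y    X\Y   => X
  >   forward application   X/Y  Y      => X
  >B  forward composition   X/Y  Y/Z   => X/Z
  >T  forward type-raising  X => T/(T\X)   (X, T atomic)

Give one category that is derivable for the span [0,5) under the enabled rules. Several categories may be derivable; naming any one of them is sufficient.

[0,5] S   >
  [0,3] S/N   <
    [0,2] N   >
      [0,1] "no" : N/S
      [1,2] "today" : S
    [2,3] "ate" : (S/N)\N
  [3,5] N   >
    [3,4] N/(N\PP)   >T
      [3,4] "saw" : PP
    [4,5] "song" : N\PP

S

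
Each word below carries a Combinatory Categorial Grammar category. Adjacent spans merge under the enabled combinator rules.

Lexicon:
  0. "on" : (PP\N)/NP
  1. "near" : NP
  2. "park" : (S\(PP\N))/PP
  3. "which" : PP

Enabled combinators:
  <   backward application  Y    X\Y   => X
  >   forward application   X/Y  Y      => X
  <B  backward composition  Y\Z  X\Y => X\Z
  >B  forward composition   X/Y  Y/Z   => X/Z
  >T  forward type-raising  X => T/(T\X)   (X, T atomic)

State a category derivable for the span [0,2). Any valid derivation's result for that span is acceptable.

[0,4] S   <
  [0,2] PP\N   >
    [0,1] "on" : (PP\N)/NP
    [1,2] "near" : NP
  [2,4] S\(PP\N)   >
    [2,3] "park" : (S\(PP\N))/PP
    [3,4] "which" : PP

PP\N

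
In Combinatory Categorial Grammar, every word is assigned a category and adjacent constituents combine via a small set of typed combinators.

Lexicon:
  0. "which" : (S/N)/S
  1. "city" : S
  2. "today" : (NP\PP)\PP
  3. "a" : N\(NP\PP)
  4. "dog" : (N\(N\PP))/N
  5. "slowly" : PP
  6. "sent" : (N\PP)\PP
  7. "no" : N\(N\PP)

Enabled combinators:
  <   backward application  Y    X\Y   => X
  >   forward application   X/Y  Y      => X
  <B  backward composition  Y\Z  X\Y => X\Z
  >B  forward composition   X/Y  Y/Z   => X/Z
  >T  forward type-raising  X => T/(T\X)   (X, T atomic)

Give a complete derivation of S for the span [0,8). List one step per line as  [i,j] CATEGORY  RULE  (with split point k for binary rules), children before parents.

[0,8] S   >
  [0,2] S/N   >
    [0,1] "which" : (S/N)/S
    [1,2] "city" : S
  [2,8] N   <
    [2,4] N\PP   <B
      [2,3] "today" : (NP\PP)\PP
      [3,4] "a" : N\(NP\PP)
    [4,8] N\(N\PP)   >
      [4,5] "dog" : (N\(N\PP))/N
      [5,8] N   <
        [5,7] N\PP   <
          [5,6] "slowly" : PP
          [6,7] "sent" : (N\PP)\PP
        [7,8] "no" : N\(N\PP)

[0,1] (S/N)/S  lex  "which"
[1,2] S  lex  "city"
[0,2] S/N  >  k=1
[2,3] (NP\PP)\PP  lex  "today"
[3,4] N\(NP\PP)  lex  "a"
[2,4] N\PP  <B  k=3
[4,5] (N\(N\PP))/N  lex  "dog"
[5,6] PP  lex  "slowly"
[6,7] (N\PP)\PP  lex  "sent"
[5,7] N\PP  <  k=6
[7,8] N\(N\PP)  lex  "no"
[5,8] N  <  k=7
[4,8] N\(N\PP)  >  k=5
[2,8] N  <  k=4
[0,8] S  >  k=2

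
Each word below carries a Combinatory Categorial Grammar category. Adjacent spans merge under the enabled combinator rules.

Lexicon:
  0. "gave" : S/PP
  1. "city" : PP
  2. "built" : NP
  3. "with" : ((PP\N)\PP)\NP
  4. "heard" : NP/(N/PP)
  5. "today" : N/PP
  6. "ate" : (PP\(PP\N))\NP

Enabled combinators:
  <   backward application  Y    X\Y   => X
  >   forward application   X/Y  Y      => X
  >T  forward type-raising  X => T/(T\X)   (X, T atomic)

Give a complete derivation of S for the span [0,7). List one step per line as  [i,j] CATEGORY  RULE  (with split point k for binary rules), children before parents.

[0,7] S   >
  [0,1] "gave" : S/PP
  [1,7] PP   <
    [1,4] PP\N   <
      [1,2] "city" : PP
      [2,4] (PP\N)\PP   <
        [2,3] "built" : NP
        [3,4] "with" : ((PP\N)\PP)\NP
    [4,7] PP\(PP\N)   <
      [4,6] NP   >
        [4,5] "heard" : NP/(N/PP)
        [5,6] "today" : N/PP
      [6,7] "ate" : (PP\(PP\N))\NP

[0,1] S/PP  lex  "gave"
[1,2] PP  lex  "city"
[2,3] NP  lex  "built"
[3,4] ((PP\N)\PP)\NP  lex  "with"
[2,4] (PP\N)\PP  <  k=3
[1,4] PP\N  <  k=2
[4,5] NP/(N/PP)  lex  "heard"
[5,6] N/PP  lex  "today"
[4,6] NP  >  k=5
[6,7] (PP\(PP\N))\NP  lex  "ate"
[4,7] PP\(PP\N)  <  k=6
[1,7] PP  <  k=4
[0,7] S  >  k=1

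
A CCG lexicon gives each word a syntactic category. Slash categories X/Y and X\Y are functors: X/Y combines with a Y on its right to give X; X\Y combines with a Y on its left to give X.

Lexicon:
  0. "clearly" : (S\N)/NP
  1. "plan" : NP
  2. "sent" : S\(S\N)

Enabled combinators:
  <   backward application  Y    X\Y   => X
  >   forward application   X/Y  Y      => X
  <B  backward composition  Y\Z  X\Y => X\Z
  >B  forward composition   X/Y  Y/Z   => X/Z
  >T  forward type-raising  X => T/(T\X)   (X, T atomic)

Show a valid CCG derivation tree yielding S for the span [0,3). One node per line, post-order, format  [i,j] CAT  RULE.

[0,1] (S\N)/NP  lex  "clearly"
[1,2] NP  lex  "plan"
[0,2] S\N  >  k=1
[2,3] S\(S\N)  lex  "sent"
[0,3] S  <  k=2

[0,3] S   <
  [0,2] S\N   >
    [0,1] "clearly" : (S\N)/NP
    [1,2] "plan" : NP
  [2,3] "sent" : S\(S\N)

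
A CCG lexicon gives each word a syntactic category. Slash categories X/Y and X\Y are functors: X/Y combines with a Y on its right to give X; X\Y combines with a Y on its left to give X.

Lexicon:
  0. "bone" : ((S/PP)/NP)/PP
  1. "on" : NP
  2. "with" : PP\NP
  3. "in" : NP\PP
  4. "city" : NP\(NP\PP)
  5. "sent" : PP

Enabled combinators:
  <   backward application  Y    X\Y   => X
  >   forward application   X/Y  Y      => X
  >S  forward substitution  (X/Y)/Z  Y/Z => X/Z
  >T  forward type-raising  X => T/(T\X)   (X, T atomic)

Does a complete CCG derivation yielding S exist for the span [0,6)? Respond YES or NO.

YES

[0,6] S   >
  [0,5] S/PP   >
    [0,3] (S/PP)/NP   >
      [0,1] "bone" : ((S/PP)/NP)/PP
      [1,3] PP   <
        [1,2] "on" : NP
        [2,3] "with" : PP\NP
    [3,5] NP   <
      [3,4] "in" : NP\PP
      [4,5] "city" : NP\(NP\PP)
  [5,6] "sent" : PP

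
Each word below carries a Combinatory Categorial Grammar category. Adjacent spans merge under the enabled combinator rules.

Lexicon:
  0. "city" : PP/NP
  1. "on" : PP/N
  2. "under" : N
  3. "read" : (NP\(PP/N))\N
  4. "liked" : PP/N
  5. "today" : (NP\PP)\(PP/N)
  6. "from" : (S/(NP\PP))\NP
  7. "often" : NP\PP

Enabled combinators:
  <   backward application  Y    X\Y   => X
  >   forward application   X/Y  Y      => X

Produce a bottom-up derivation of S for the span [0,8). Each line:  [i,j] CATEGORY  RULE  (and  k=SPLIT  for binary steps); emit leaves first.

[0,8] S   >
  [0,7] S/(NP\PP)   <
    [0,6] NP   <
      [0,4] PP   >
        [0,1] "city" : PP/NP
        [1,4] NP   <
          [1,2] "on" : PP/N
          [2,4] NP\(PP/N)   <
            [2,3] "under" : N
            [3,4] "read" : (NP\(PP/N))\N
      [4,6] NP\PP   <
        [4,5] "liked" : PP/N
        [5,6] "today" : (NP\PP)\(PP/N)
    [6,7] "from" : (S/(NP\PP))\NP
  [7,8] "often" : NP\PP

[0,1] PP/NP  lex  "city"
[1,2] PP/N  lex  "on"
[2,3] N  lex  "under"
[3,4] (NP\(PP/N))\N  lex  "read"
[2,4] NP\(PP/N)  <  k=3
[1,4] NP  <  k=2
[0,4] PP  >  k=1
[4,5] PP/N  lex  "liked"
[5,6] (NP\PP)\(PP/N)  lex  "today"
[4,6] NP\PP  <  k=5
[0,6] NP  <  k=4
[6,7] (S/(NP\PP))\NP  lex  "from"
[0,7] S/(NP\PP)  <  k=6
[7,8] NP\PP  lex  "often"
[0,8] S  >  k=7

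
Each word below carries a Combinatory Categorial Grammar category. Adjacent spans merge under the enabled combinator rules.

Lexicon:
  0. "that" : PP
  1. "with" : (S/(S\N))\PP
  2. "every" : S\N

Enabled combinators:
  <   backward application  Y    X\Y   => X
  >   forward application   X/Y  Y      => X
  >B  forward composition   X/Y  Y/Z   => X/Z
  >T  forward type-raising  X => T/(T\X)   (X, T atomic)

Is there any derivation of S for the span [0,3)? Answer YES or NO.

[0,3] S   >
  [0,2] S/(S\N)   <
    [0,1] "that" : PP
    [1,2] "with" : (S/(S\N))\PP
  [2,3] "every" : S\N

YES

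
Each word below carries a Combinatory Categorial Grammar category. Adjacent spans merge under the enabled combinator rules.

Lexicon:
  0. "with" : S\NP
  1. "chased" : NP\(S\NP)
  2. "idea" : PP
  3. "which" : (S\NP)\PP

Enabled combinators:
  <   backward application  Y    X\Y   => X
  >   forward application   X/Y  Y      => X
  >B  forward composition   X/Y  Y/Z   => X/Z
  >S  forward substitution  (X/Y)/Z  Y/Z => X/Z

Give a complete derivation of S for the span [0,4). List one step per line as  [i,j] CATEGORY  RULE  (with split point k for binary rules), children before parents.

[0,1] S\NP  lex  "with"
[1,2] NP\(S\NP)  lex  "chased"
[0,2] NP  <  k=1
[2,3] PP  lex  "idea"
[3,4] (S\NP)\PP  lex  "which"
[2,4] S\NP  <  k=3
[0,4] S  <  k=2

[0,4] S   <
  [0,2] NP   <
    [0,1] "with" : S\NP
    [1,2] "chased" : NP\(S\NP)
  [2,4] S\NP   <
    [2,3] "idea" : PP
    [3,4] "which" : (S\NP)\PP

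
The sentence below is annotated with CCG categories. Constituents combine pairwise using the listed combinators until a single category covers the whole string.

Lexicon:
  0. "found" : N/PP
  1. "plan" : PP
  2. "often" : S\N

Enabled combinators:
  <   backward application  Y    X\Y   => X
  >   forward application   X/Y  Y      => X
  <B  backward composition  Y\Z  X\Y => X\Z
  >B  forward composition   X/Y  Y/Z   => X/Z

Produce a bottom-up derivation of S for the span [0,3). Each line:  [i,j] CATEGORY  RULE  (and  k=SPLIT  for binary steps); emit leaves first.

[0,3] S   <
  [0,2] N   >
    [0,1] "found" : N/PP
    [1,2] "plan" : PP
  [2,3] "often" : S\N

[0,1] N/PP  lex  "found"
[1,2] PP  lex  "plan"
[0,2] N  >  k=1
[2,3] S\N  lex  "often"
[0,3] S  <  k=2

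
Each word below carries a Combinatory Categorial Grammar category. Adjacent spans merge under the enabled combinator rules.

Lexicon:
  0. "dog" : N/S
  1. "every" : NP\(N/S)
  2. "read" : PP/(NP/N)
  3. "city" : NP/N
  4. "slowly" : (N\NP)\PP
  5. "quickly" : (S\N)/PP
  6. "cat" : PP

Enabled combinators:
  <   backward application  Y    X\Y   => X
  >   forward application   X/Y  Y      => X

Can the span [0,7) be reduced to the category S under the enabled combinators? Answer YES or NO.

YES

[0,7] S   <
  [0,5] N   <
    [0,2] NP   <
      [0,1] "dog" : N/S
      [1,2] "every" : NP\(N/S)
    [2,5] N\NP   <
      [2,4] PP   >
        [2,3] "read" : PP/(NP/N)
        [3,4] "city" : NP/N
      [4,5] "slowly" : (N\NP)\PP
  [5,7] S\N   >
    [5,6] "quickly" : (S\N)/PP
    [6,7] "cat" : PP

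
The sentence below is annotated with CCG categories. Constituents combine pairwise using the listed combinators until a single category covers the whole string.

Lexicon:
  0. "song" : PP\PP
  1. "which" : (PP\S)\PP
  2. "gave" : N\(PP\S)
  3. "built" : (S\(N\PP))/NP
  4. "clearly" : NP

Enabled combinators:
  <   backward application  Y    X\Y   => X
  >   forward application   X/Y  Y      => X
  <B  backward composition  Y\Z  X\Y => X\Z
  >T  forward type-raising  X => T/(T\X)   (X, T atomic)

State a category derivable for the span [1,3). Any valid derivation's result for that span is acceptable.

[0,5] S   <
  [0,3] N\PP   <B
    [0,1] "song" : PP\PP
    [1,3] N\PP   <B
      [1,2] "which" : (PP\S)\PP
      [2,3] "gave" : N\(PP\S)
  [3,5] S\(N\PP)   >
    [3,4] "built" : (S\(N\PP))/NP
    [4,5] "clearly" : NP

N\PP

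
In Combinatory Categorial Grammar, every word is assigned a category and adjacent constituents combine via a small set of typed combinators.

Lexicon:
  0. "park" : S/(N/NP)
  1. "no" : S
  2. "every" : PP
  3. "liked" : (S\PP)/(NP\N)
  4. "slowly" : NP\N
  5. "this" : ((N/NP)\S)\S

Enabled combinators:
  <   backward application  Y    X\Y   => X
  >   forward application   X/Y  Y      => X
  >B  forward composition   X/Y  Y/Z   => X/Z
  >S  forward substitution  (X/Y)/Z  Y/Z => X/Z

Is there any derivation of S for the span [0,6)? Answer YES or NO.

[0,6] S   >
  [0,1] "park" : S/(N/NP)
  [1,6] N/NP   <
    [1,2] "no" : S
    [2,6] (N/NP)\S   <
      [2,5] S   <
        [2,3] "every" : PP
        [3,5] S\PP   >
          [3,4] "liked" : (S\PP)/(NP\N)
          [4,5] "slowly" : NP\N
      [5,6] "this" : ((N/NP)\S)\S

YES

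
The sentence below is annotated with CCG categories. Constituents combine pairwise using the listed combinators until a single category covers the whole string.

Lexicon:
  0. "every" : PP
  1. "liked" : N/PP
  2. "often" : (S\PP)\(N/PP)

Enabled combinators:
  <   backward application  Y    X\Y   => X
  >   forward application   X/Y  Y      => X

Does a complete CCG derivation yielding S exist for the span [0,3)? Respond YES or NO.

YES

[0,3] S   <
  [0,1] "every" : PP
  [1,3] S\PP   <
    [1,2] "liked" : N/PP
    [2,3] "often" : (S\PP)\(N/PP)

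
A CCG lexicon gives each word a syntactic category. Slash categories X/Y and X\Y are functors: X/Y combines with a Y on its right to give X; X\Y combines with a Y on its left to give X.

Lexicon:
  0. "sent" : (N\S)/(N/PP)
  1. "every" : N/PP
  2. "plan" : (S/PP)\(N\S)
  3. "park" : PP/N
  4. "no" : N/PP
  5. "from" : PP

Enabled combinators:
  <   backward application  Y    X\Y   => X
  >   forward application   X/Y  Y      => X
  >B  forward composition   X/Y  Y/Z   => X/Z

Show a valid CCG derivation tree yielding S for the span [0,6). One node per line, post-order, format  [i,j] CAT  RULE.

[0,1] (N\S)/(N/PP)  lex  "sent"
[1,2] N/PP  lex  "every"
[0,2] N\S  >  k=1
[2,3] (S/PP)\(N\S)  lex  "plan"
[0,3] S/PP  <  k=2
[3,4] PP/N  lex  "park"
[4,5] N/PP  lex  "no"
[5,6] PP  lex  "from"
[4,6] N  >  k=5
[3,6] PP  >  k=4
[0,6] S  >  k=3

[0,6] S   >
  [0,3] S/PP   <
    [0,2] N\S   >
      [0,1] "sent" : (N\S)/(N/PP)
      [1,2] "every" : N/PP
    [2,3] "plan" : (S/PP)\(N\S)
  [3,6] PP   >
    [3,4] "park" : PP/N
    [4,6] N   >
      [4,5] "no" : N/PP
      [5,6] "from" : PP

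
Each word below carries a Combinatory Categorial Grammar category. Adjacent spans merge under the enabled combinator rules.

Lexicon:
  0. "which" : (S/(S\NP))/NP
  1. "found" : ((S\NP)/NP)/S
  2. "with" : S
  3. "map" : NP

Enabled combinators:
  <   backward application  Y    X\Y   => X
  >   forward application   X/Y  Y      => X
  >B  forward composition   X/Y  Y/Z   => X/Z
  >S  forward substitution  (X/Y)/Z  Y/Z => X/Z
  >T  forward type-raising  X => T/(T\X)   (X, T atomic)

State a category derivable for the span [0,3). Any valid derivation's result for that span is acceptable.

[0,4] S   >
  [0,3] S/NP   >S
    [0,1] "which" : (S/(S\NP))/NP
    [1,3] (S\NP)/NP   >
      [1,2] "found" : ((S\NP)/NP)/S
      [2,3] "with" : S
  [3,4] "map" : NP

S/NP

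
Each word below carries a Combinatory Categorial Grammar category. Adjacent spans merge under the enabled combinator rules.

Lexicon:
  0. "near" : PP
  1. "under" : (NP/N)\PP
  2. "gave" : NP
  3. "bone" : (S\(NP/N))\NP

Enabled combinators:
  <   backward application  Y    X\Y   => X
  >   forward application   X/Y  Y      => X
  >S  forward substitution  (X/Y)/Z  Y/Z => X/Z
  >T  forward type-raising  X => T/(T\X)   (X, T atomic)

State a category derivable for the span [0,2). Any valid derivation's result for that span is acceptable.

NP/N

[0,4] S   <
  [0,2] NP/N   <
    [0,1] "near" : PP
    [1,2] "under" : (NP/N)\PP
  [2,4] S\(NP/N)   <
    [2,3] "gave" : NP
    [3,4] "bone" : (S\(NP/N))\NP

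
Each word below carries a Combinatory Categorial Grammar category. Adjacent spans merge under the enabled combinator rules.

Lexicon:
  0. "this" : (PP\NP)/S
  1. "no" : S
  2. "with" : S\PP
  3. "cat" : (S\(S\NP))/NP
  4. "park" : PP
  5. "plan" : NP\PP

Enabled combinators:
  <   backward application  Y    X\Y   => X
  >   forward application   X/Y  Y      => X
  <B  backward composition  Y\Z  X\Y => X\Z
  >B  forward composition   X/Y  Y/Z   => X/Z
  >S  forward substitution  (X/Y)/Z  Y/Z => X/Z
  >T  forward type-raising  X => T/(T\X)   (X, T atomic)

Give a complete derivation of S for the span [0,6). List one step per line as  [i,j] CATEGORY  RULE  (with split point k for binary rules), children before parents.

[0,1] (PP\NP)/S  lex  "this"
[1,2] S  lex  "no"
[0,2] PP\NP  >  k=1
[2,3] S\PP  lex  "with"
[0,3] S\NP  <B  k=2
[3,4] (S\(S\NP))/NP  lex  "cat"
[4,5] PP  lex  "park"
[4,5] NP/(NP\PP)  >T
[5,6] NP\PP  lex  "plan"
[4,6] NP  >  k=5
[3,6] S\(S\NP)  >  k=4
[0,6] S  <  k=3

[0,6] S   <
  [0,3] S\NP   <B
    [0,2] PP\NP   >
      [0,1] "this" : (PP\NP)/S
      [1,2] "no" : S
    [2,3] "with" : S\PP
  [3,6] S\(S\NP)   >
    [3,4] "cat" : (S\(S\NP))/NP
    [4,6] NP   >
      [4,5] NP/(NP\PP)   >T
        [4,5] "park" : PP
      [5,6] "plan" : NP\PP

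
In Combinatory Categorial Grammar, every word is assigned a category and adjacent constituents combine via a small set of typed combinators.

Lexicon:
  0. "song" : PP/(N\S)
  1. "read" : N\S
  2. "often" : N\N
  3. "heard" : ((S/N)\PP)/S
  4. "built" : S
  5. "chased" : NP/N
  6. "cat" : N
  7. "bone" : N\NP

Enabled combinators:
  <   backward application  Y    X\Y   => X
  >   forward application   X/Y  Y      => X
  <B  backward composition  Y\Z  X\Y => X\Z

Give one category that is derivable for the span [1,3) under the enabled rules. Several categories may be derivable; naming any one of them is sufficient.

[0,8] S   >
  [0,5] S/N   <
    [0,3] PP   >
      [0,1] "song" : PP/(N\S)
      [1,3] N\S   <B
        [1,2] "read" : N\S
        [2,3] "often" : N\N
    [3,5] (S/N)\PP   >
      [3,4] "heard" : ((S/N)\PP)/S
      [4,5] "built" : S
  [5,8] N   <
    [5,7] NP   >
      [5,6] "chased" : NP/N
      [6,7] "cat" : N
    [7,8] "bone" : N\NP

N\S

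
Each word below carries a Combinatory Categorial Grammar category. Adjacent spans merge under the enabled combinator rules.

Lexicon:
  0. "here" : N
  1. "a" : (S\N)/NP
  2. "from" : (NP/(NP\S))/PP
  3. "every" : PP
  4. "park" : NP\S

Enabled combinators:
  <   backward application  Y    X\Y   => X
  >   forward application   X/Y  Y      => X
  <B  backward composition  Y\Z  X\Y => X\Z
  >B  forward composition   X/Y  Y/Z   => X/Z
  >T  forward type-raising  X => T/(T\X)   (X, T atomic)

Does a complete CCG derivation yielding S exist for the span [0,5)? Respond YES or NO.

[0,5] S   <
  [0,1] "here" : N
  [1,5] S\N   >
    [1,2] "a" : (S\N)/NP
    [2,5] NP   >
      [2,4] NP/(NP\S)   >
        [2,3] "from" : (NP/(NP\S))/PP
        [3,4] "every" : PP
      [4,5] "park" : NP\S

YES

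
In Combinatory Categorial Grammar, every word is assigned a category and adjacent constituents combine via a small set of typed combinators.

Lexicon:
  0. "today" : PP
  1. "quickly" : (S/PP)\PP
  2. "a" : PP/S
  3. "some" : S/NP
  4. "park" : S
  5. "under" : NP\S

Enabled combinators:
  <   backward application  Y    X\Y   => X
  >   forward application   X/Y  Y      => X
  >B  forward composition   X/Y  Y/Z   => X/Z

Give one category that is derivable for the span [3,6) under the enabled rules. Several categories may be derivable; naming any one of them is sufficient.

[0,6] S   >
  [0,2] S/PP   <
    [0,1] "today" : PP
    [1,2] "quickly" : (S/PP)\PP
  [2,6] PP   >
    [2,3] "a" : PP/S
    [3,6] S   >
      [3,4] "some" : S/NP
      [4,6] NP   <
        [4,5] "park" : S
        [5,6] "under" : NP\S

S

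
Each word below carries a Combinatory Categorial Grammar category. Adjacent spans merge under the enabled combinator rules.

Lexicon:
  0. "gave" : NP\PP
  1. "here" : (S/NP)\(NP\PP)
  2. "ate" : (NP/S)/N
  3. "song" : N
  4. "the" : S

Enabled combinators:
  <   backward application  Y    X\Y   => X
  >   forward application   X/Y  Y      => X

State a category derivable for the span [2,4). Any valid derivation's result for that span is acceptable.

NP/S

[0,5] S   >
  [0,2] S/NP   <
    [0,1] "gave" : NP\PP
    [1,2] "here" : (S/NP)\(NP\PP)
  [2,5] NP   >
    [2,4] NP/S   >
      [2,3] "ate" : (NP/S)/N
      [3,4] "song" : N
    [4,5] "the" : S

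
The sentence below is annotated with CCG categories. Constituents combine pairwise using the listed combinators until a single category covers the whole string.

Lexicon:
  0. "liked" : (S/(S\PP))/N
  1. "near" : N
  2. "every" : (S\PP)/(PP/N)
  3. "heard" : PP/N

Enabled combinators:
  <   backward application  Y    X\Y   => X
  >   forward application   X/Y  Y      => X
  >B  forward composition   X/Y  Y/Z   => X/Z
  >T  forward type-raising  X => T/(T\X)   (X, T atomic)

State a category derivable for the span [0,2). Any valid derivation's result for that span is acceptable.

[0,4] S   >
  [0,2] S/(S\PP)   >
    [0,1] "liked" : (S/(S\PP))/N
    [1,2] "near" : N
  [2,4] S\PP   >
    [2,3] "every" : (S\PP)/(PP/N)
    [3,4] "heard" : PP/N

S/(S\PP)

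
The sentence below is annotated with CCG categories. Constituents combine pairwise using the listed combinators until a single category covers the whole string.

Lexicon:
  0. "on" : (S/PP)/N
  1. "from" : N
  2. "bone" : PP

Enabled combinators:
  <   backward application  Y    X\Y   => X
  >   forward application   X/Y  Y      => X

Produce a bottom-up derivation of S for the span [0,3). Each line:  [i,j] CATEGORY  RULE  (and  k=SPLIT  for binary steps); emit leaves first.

[0,3] S   >
  [0,2] S/PP   >
    [0,1] "on" : (S/PP)/N
    [1,2] "from" : N
  [2,3] "bone" : PP

[0,1] (S/PP)/N  lex  "on"
[1,2] N  lex  "from"
[0,2] S/PP  >  k=1
[2,3] PP  lex  "bone"
[0,3] S  >  k=2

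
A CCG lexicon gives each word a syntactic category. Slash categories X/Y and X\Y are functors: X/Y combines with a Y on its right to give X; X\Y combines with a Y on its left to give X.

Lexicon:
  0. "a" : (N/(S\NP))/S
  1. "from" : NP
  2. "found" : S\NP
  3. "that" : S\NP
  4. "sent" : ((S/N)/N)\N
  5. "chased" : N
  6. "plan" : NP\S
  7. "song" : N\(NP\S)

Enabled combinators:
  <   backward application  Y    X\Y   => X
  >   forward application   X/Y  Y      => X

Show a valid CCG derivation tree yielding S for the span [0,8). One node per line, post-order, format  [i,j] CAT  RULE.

[0,8] S   >
  [0,6] S/N   >
    [0,5] (S/N)/N   <
      [0,4] N   >
        [0,3] N/(S\NP)   >
          [0,1] "a" : (N/(S\NP))/S
          [1,3] S   <
            [1,2] "from" : NP
            [2,3] "found" : S\NP
        [3,4] "that" : S\NP
      [4,5] "sent" : ((S/N)/N)\N
    [5,6] "chased" : N
  [6,8] N   <
    [6,7] "plan" : NP\S
    [7,8] "song" : N\(NP\S)

[0,1] (N/(S\NP))/S  lex  "a"
[1,2] NP  lex  "from"
[2,3] S\NP  lex  "found"
[1,3] S  <  k=2
[0,3] N/(S\NP)  >  k=1
[3,4] S\NP  lex  "that"
[0,4] N  >  k=3
[4,5] ((S/N)/N)\N  lex  "sent"
[0,5] (S/N)/N  <  k=4
[5,6] N  lex  "chased"
[0,6] S/N  >  k=5
[6,7] NP\S  lex  "plan"
[7,8] N\(NP\S)  lex  "song"
[6,8] N  <  k=7
[0,8] S  >  k=6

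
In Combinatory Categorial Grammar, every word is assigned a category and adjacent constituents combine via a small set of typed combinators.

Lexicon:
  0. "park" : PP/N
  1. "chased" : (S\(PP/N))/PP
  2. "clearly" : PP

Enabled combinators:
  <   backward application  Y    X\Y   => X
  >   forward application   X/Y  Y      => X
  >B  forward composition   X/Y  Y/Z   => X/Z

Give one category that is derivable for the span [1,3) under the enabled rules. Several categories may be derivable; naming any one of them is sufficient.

[0,3] S   <
  [0,1] "park" : PP/N
  [1,3] S\(PP/N)   >
    [1,2] "chased" : (S\(PP/N))/PP
    [2,3] "clearly" : PP

S\(PP/N)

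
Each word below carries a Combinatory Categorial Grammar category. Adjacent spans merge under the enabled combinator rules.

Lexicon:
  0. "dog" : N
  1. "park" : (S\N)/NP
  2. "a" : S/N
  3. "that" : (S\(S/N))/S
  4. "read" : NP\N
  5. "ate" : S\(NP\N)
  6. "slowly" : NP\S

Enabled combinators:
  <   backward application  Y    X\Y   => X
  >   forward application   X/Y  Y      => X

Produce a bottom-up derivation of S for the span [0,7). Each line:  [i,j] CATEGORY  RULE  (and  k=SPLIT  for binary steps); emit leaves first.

[0,7] S   <
  [0,1] "dog" : N
  [1,7] S\N   >
    [1,2] "park" : (S\N)/NP
    [2,7] NP   <
      [2,6] S   <
        [2,3] "a" : S/N
        [3,6] S\(S/N)   >
          [3,4] "that" : (S\(S/N))/S
          [4,6] S   <
            [4,5] "read" : NP\N
            [5,6] "ate" : S\(NP\N)
      [6,7] "slowly" : NP\S

[0,1] N  lex  "dog"
[1,2] (S\N)/NP  lex  "park"
[2,3] S/N  lex  "a"
[3,4] (S\(S/N))/S  lex  "that"
[4,5] NP\N  lex  "read"
[5,6] S\(NP\N)  lex  "ate"
[4,6] S  <  k=5
[3,6] S\(S/N)  >  k=4
[2,6] S  <  k=3
[6,7] NP\S  lex  "slowly"
[2,7] NP  <  k=6
[1,7] S\N  >  k=2
[0,7] S  <  k=1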